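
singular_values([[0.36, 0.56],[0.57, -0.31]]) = [0.68, 0.63]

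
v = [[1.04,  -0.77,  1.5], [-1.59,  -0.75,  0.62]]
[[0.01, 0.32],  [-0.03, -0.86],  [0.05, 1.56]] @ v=[[-0.5, -0.25, 0.21], [1.34, 0.67, -0.58], [-2.43, -1.21, 1.04]]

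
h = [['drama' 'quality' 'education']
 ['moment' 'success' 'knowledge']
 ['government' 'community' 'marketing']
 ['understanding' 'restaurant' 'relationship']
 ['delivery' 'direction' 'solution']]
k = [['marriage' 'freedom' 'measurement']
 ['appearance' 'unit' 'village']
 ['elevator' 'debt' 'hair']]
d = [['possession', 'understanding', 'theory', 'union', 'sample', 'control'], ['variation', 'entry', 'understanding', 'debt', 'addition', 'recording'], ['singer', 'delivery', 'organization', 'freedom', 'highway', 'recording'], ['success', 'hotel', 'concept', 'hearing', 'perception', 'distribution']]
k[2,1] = 'debt'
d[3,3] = 'hearing'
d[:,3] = ['union', 'debt', 'freedom', 'hearing']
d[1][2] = 'understanding'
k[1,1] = 'unit'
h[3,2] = 'relationship'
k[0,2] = 'measurement'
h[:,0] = ['drama', 'moment', 'government', 'understanding', 'delivery']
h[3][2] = 'relationship'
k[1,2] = 'village'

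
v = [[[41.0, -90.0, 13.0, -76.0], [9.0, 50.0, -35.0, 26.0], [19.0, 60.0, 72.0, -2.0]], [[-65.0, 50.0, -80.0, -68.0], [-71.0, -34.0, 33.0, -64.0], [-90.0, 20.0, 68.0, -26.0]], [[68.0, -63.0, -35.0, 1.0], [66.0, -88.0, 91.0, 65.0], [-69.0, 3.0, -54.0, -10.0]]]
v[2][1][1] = -88.0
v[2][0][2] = -35.0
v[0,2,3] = -2.0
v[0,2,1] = 60.0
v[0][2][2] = 72.0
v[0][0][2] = 13.0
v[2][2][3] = -10.0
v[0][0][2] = 13.0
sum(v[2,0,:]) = -29.0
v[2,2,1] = 3.0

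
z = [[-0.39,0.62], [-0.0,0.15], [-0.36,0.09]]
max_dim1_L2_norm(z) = 0.73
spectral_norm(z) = 0.79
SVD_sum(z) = [[-0.45, 0.57], [-0.07, 0.09], [-0.18, 0.23]] + [[0.06,  0.05], [0.07,  0.06], [-0.18,  -0.14]]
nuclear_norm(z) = 1.05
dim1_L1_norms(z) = [1.01, 0.15, 0.45]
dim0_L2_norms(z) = [0.53, 0.64]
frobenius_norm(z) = 0.83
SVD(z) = [[-0.92, -0.3], [-0.15, -0.36], [-0.37, 0.88]] @ diag([0.7940617691839513, 0.2572273444260021]) @ [[0.62, -0.79], [-0.79, -0.62]]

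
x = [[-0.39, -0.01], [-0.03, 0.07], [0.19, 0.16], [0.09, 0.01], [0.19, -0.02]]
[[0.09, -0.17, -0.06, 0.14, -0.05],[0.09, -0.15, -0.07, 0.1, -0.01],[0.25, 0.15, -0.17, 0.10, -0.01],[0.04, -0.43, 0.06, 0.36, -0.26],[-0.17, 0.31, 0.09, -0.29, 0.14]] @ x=[[-0.04,-0.02], [-0.04,-0.02], [-0.13,-0.02], [-0.01,-0.01], [0.07,0.03]]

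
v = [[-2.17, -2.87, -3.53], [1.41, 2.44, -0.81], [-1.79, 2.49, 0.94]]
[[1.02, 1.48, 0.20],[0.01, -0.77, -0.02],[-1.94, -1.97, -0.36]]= v @ [[0.45, 0.28, 0.08], [-0.35, -0.53, -0.07], [-0.28, -0.16, -0.05]]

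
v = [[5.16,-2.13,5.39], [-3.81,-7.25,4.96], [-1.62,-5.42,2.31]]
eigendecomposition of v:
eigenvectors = [[-0.96+0.00j,0.11+0.23j,(0.11-0.23j)], [(0.28+0j),-0.73+0.00j,-0.73-0.00j], [0.01+0.00j,-0.58-0.28j,-0.58+0.28j]]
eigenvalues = [(5.76+0j), (-2.77+3.08j), (-2.77-3.08j)]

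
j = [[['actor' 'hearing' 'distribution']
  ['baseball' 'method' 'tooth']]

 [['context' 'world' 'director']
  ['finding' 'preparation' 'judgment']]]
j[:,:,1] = [['hearing', 'method'], ['world', 'preparation']]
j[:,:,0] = [['actor', 'baseball'], ['context', 'finding']]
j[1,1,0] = 'finding'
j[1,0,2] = 'director'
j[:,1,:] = [['baseball', 'method', 'tooth'], ['finding', 'preparation', 'judgment']]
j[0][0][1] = 'hearing'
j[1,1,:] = ['finding', 'preparation', 'judgment']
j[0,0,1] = 'hearing'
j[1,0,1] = 'world'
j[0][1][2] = 'tooth'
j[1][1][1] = 'preparation'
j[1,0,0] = 'context'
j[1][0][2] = 'director'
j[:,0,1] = ['hearing', 'world']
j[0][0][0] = 'actor'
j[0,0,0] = 'actor'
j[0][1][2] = 'tooth'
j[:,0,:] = [['actor', 'hearing', 'distribution'], ['context', 'world', 'director']]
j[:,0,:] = [['actor', 'hearing', 'distribution'], ['context', 'world', 'director']]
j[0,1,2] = 'tooth'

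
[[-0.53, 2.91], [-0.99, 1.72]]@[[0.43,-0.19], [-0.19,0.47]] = [[-0.78, 1.47], [-0.75, 1.0]]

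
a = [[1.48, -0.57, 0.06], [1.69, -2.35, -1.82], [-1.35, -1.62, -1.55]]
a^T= [[1.48, 1.69, -1.35], [-0.57, -2.35, -1.62], [0.06, -1.82, -1.55]]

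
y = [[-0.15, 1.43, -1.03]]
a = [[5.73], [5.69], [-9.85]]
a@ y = [[-0.86, 8.19, -5.9], [-0.85, 8.14, -5.86], [1.48, -14.09, 10.15]]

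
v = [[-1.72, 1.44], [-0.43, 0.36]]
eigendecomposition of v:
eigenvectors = [[-0.97, -0.64], [-0.24, -0.77]]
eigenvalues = [-1.36, 0.0]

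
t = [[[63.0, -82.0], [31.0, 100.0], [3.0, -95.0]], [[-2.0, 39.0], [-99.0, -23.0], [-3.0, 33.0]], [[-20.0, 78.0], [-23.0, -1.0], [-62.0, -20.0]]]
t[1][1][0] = -99.0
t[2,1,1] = -1.0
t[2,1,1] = -1.0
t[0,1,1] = 100.0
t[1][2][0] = -3.0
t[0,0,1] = -82.0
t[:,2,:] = [[3.0, -95.0], [-3.0, 33.0], [-62.0, -20.0]]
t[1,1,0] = -99.0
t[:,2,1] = [-95.0, 33.0, -20.0]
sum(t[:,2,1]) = -82.0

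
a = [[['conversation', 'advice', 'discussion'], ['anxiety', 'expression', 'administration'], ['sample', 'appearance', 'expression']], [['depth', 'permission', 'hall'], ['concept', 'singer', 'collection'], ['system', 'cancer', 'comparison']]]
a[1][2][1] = 'cancer'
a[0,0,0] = 'conversation'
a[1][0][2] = 'hall'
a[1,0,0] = 'depth'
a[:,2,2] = ['expression', 'comparison']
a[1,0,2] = 'hall'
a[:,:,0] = [['conversation', 'anxiety', 'sample'], ['depth', 'concept', 'system']]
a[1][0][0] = 'depth'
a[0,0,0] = 'conversation'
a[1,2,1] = 'cancer'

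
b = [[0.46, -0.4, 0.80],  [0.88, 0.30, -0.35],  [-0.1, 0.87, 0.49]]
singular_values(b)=[1.01, 1.0, 0.99]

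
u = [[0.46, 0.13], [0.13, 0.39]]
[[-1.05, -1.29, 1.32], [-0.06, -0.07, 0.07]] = u@ [[-2.47, -3.04, 3.12], [0.68, 0.84, -0.86]]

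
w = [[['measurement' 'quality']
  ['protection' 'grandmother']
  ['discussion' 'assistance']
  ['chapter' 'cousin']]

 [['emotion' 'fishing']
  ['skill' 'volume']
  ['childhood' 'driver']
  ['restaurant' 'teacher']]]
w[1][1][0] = 'skill'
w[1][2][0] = 'childhood'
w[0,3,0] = 'chapter'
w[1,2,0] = 'childhood'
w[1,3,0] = 'restaurant'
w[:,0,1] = ['quality', 'fishing']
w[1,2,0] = 'childhood'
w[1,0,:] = ['emotion', 'fishing']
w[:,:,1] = [['quality', 'grandmother', 'assistance', 'cousin'], ['fishing', 'volume', 'driver', 'teacher']]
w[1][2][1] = 'driver'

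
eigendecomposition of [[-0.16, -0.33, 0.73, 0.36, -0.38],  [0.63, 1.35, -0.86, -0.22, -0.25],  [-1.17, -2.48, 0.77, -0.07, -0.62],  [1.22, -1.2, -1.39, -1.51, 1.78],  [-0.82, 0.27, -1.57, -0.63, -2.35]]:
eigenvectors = [[-0.16-0.00j, -0.16+0.00j, (-0.34+0j), -0.67+0.00j, -0.20+0.00j], [(0.02+0.05j), (0.02-0.05j), (0.44+0j), 0.17+0.00j, 0.27+0.00j], [-0.10+0.10j, (-0.1-0.1j), -0.74+0.00j, (-0.53+0j), (0.48+0j)], [0.84+0.00j, (0.84-0j), (0.19+0j), (0.23+0j), (-0.81+0j)], [-0.32+0.37j, -0.32-0.37j, 0.33+0.00j, (0.43+0j), 0.00+0.00j]]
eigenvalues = [(-2.27+0.55j), (-2.27-0.55j), (2.02+0j), (0.63+0j), 0j]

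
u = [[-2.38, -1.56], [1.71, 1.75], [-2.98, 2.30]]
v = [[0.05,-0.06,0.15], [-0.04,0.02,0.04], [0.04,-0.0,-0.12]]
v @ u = [[-0.67, 0.16],[0.01, 0.19],[0.26, -0.34]]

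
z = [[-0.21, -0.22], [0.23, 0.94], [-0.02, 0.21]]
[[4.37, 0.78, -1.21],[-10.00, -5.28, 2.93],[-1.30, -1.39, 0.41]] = z@[[-13.01, 2.93, 3.36], [-7.45, -6.33, 2.29]]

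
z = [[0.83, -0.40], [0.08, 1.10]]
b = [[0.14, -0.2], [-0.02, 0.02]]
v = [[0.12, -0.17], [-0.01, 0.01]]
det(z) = 0.95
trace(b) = 0.16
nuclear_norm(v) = 0.21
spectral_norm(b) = 0.25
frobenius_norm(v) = 0.21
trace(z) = 1.93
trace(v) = 0.13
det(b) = -0.00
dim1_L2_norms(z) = [0.92, 1.1]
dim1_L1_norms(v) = [0.29, 0.02]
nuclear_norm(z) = 1.99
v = z @ b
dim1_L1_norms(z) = [1.23, 1.18]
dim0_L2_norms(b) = [0.14, 0.2]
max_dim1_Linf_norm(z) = 1.1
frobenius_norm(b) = 0.25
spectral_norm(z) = 1.20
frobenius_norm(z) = 1.44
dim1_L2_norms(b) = [0.24, 0.03]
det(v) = -0.00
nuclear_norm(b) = 0.25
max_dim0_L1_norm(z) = 1.5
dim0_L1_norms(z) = [0.91, 1.5]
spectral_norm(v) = 0.21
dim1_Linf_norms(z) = [0.83, 1.1]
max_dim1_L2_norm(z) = 1.1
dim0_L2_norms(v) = [0.12, 0.17]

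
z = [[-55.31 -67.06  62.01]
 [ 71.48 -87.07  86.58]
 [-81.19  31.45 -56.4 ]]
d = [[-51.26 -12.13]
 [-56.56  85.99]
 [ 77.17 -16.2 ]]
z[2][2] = -56.4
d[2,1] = -16.2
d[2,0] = 77.17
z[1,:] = [71.48, -87.07, 86.58]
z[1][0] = 71.48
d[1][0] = -56.56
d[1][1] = 85.99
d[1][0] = -56.56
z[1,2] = 86.58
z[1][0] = 71.48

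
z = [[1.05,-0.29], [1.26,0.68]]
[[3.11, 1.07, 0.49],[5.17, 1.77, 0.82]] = z @ [[3.35,1.15,0.53], [1.39,0.47,0.22]]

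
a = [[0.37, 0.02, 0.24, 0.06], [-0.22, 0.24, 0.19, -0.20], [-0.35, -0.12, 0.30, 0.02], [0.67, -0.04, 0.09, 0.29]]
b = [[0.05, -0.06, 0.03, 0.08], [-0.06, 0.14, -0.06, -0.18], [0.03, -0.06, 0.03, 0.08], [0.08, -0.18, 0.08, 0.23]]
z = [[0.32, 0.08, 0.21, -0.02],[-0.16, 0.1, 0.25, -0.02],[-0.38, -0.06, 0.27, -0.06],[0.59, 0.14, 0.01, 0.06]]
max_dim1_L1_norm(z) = 0.8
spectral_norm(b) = 0.43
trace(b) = 0.45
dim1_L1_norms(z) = [0.63, 0.53, 0.77, 0.8]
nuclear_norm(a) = 1.75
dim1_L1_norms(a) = [0.69, 0.85, 0.79, 1.09]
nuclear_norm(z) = 1.35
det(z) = 0.00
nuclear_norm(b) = 0.45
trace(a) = 1.20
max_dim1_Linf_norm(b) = 0.23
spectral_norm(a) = 0.92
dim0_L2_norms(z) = [0.79, 0.2, 0.42, 0.09]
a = b + z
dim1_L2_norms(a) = [0.45, 0.43, 0.48, 0.74]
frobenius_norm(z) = 0.92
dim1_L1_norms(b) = [0.22, 0.44, 0.2, 0.57]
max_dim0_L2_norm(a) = 0.87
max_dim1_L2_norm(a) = 0.74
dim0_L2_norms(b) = [0.12, 0.24, 0.11, 0.31]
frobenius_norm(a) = 1.07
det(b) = -0.00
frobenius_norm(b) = 0.43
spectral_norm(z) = 0.81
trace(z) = 0.75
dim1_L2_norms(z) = [0.39, 0.31, 0.47, 0.61]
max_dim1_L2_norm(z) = 0.61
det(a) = 0.01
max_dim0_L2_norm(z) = 0.79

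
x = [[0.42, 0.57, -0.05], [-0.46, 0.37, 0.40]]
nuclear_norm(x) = 1.42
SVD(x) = [[-0.38, 0.93],[0.93, 0.38]] @ diag([0.7137494214424914, 0.7091274662502564]) @ [[-0.82, 0.18, 0.55], [0.30, 0.94, 0.15]]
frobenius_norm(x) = 1.01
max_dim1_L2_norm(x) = 0.71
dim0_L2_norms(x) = [0.62, 0.68, 0.4]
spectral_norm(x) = 0.71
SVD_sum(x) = [[0.22, -0.05, -0.15], [-0.54, 0.12, 0.36]] + [[0.20, 0.62, 0.1], [0.08, 0.25, 0.04]]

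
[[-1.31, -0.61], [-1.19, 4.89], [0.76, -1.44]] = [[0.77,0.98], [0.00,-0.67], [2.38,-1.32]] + [[-2.08, -1.59], [-1.19, 5.56], [-1.62, -0.12]]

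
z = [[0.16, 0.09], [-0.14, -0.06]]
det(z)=0.003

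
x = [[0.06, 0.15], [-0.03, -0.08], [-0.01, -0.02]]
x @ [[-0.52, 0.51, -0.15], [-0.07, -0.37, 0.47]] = [[-0.04,-0.02,0.06], [0.02,0.01,-0.03], [0.01,0.00,-0.01]]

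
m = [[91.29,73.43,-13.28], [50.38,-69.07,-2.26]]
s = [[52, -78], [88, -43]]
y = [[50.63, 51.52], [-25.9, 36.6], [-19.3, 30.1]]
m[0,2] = -13.28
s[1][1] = -43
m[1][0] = 50.38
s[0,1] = -78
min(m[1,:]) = -69.07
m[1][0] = 50.38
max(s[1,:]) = 88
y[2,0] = -19.3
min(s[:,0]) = 52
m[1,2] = -2.26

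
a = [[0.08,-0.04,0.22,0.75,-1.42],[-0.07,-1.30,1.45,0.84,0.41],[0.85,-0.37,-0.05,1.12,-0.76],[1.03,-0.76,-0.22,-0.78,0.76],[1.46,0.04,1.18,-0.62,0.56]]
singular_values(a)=[2.63, 2.42, 1.66, 1.15, 0.5]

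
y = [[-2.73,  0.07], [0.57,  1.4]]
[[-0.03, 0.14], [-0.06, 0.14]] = y@ [[0.01, -0.05], [-0.05, 0.12]]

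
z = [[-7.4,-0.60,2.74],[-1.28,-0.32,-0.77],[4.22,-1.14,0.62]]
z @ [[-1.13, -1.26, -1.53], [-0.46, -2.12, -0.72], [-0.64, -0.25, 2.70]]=[[6.88, 9.91, 19.15],[2.09, 2.48, 0.11],[-4.64, -3.06, -3.96]]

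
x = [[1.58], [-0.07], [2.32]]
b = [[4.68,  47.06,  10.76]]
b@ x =[[29.06]]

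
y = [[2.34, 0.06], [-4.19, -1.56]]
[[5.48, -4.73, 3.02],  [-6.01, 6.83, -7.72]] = y @ [[2.41, -2.05, 1.25], [-2.62, 1.13, 1.59]]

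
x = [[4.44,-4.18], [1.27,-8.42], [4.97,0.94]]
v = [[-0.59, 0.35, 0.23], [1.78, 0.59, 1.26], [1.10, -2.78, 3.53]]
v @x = [[-1.03, -0.26], [14.91, -11.22], [18.9, 22.13]]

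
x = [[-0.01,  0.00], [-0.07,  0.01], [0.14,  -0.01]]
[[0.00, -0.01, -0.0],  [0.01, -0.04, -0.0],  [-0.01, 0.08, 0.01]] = x@ [[0.0, 0.69, 0.12], [1.09, 1.27, 0.80]]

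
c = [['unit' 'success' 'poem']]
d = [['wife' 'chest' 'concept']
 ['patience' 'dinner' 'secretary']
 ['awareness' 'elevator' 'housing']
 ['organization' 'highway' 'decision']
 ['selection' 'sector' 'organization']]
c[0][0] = 'unit'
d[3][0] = 'organization'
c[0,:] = ['unit', 'success', 'poem']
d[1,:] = ['patience', 'dinner', 'secretary']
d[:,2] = ['concept', 'secretary', 'housing', 'decision', 'organization']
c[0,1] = 'success'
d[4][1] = 'sector'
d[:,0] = ['wife', 'patience', 'awareness', 'organization', 'selection']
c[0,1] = 'success'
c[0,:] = ['unit', 'success', 'poem']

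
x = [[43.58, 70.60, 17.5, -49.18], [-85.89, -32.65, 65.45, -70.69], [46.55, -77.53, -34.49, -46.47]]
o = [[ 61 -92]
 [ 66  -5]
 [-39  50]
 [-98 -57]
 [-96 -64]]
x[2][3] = -46.47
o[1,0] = 66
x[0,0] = 43.58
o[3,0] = -98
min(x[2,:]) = -77.53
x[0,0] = 43.58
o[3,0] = -98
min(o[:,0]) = -98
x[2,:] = [46.55, -77.53, -34.49, -46.47]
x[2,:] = [46.55, -77.53, -34.49, -46.47]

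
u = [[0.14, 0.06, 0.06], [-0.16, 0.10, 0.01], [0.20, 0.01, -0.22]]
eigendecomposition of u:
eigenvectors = [[-0.14+0.00j, 0.19+0.46j, (0.19-0.46j)],[(-0.09+0j), (-0.83+0j), -0.83-0.00j],[(0.99+0j), 0.14+0.23j, (0.14-0.23j)]]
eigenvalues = [(-0.25+0j), (0.13+0.09j), (0.13-0.09j)]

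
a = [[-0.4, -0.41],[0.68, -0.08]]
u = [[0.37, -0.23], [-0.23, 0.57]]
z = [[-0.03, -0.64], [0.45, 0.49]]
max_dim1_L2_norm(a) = 0.68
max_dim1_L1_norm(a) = 0.81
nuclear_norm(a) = 1.19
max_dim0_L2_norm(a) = 0.79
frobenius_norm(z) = 0.92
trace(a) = -0.48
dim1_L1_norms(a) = [0.81, 0.76]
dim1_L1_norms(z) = [0.67, 0.94]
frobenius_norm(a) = 0.89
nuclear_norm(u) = 0.94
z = u + a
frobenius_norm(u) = 0.75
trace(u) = 0.94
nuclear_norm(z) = 1.18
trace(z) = 0.46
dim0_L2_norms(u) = [0.44, 0.61]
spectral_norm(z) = 0.87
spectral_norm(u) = 0.72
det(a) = 0.31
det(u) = 0.16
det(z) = 0.27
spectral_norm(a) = 0.80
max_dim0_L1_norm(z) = 1.13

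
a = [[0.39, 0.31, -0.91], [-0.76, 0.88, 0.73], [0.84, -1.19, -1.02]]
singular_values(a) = [2.31, 0.88, 0.1]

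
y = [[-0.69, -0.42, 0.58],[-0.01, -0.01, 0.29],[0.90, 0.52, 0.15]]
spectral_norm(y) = 1.34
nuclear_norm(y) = 1.96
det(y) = -0.00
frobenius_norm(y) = 1.48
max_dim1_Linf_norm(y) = 0.9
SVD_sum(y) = [[-0.77,  -0.45,  0.21], [-0.07,  -0.04,  0.02], [0.82,  0.48,  -0.22]] + [[0.08, 0.04, 0.37], [0.06, 0.03, 0.27], [0.08, 0.04, 0.37]] + [[0.00,-0.0,-0.0], [-0.00,0.0,0.0], [0.0,-0.00,-0.00]]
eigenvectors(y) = [[-0.79, -0.26, -0.5], [-0.15, -0.39, 0.86], [0.59, -0.88, 0.02]]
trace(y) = -0.55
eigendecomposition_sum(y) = [[-0.79, -0.47, 0.44], [-0.15, -0.09, 0.08], [0.58, 0.35, -0.32]] + [[0.09, 0.05, 0.14], [0.14, 0.08, 0.21], [0.32, 0.17, 0.47]] + [[0.0, -0.0, 0.00], [-0.00, 0.00, -0.0], [-0.0, 0.0, -0.00]]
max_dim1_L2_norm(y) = 1.05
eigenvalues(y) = [-1.2, 0.64, 0.0]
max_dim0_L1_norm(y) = 1.6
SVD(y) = [[-0.68, -0.63, 0.37], [-0.06, -0.46, -0.89], [0.73, -0.63, 0.28]] @ diag([1.3440101154716508, 0.6080490928886793, 0.003620793715921271]) @ [[0.84, 0.5, -0.23], [-0.21, -0.09, -0.97], [0.50, -0.86, -0.02]]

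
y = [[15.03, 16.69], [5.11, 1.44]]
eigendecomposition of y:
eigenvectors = [[0.96, -0.67], [0.27, 0.74]]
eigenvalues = [19.7, -3.23]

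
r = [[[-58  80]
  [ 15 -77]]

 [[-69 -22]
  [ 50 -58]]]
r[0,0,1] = 80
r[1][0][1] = -22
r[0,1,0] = 15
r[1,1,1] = -58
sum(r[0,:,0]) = -43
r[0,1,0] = 15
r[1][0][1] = -22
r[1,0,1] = -22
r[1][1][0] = 50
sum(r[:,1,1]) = -135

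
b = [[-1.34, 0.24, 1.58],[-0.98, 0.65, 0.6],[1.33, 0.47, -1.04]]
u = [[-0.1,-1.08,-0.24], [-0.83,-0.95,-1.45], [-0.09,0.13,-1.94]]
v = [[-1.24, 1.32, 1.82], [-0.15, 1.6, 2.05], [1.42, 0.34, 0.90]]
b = v + u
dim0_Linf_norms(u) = [0.83, 1.08, 1.94]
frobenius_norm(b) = 3.03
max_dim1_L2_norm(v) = 2.6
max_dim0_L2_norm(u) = 2.43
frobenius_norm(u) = 2.95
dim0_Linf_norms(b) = [1.34, 0.65, 1.58]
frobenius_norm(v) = 4.04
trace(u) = -2.99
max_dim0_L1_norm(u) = 3.63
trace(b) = -1.73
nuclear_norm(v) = 5.59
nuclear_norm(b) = 4.08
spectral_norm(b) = 2.89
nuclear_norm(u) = 4.35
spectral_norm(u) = 2.61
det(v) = -1.13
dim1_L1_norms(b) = [3.16, 2.23, 2.84]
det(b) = -0.86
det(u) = 1.44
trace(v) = 1.26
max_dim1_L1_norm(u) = 3.23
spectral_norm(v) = 3.61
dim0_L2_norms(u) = [0.84, 1.44, 2.43]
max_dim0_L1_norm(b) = 3.65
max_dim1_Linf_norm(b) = 1.58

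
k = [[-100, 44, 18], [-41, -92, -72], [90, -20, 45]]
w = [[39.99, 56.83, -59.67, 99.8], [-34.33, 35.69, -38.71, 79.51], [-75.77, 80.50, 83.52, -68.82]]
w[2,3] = -68.82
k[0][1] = 44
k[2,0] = 90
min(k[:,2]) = -72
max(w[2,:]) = 83.52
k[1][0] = -41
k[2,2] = 45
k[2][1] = -20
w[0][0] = 39.99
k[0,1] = 44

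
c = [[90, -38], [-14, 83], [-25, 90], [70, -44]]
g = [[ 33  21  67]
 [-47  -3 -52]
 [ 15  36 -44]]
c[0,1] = -38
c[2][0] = -25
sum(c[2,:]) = 65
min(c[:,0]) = -25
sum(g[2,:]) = 7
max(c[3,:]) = 70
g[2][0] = 15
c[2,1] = 90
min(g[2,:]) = -44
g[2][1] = 36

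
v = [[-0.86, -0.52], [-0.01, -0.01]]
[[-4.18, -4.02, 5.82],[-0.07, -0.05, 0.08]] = v @ [[1.53, 4.67, -4.13], [5.51, 0.01, -4.37]]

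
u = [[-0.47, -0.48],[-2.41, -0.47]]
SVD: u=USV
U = [[-0.22,-0.97], [-0.97,0.22]]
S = [2.52, 0.37]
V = [[0.97, 0.22], [-0.22, 0.97]]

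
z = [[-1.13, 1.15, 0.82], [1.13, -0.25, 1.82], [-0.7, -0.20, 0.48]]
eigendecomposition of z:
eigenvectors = [[(-0.74+0j), (0.48-0.07j), 0.48+0.07j],[(0.65+0j), 0.74+0.00j, (0.74-0j)],[(-0.16+0j), 0.02+0.47j, (0.02-0.47j)]]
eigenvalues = [(-1.97+0j), (0.54+1.04j), (0.54-1.04j)]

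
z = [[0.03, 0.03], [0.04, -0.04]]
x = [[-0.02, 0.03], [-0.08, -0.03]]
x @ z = [[0.0, -0.00], [-0.00, -0.0]]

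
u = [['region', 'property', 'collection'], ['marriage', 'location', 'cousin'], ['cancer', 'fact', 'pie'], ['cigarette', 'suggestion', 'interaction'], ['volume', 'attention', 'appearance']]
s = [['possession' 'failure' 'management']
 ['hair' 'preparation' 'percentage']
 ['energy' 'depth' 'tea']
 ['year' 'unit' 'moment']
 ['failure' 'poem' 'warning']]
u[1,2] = 'cousin'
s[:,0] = ['possession', 'hair', 'energy', 'year', 'failure']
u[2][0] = 'cancer'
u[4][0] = 'volume'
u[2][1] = 'fact'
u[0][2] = 'collection'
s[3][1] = 'unit'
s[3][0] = 'year'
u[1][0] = 'marriage'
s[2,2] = 'tea'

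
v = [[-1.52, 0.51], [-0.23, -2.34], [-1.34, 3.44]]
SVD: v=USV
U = [[0.22, 0.80],[-0.49, 0.58],[0.84, 0.13]]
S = [4.37, 1.61]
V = [[-0.31, 0.95], [-0.95, -0.31]]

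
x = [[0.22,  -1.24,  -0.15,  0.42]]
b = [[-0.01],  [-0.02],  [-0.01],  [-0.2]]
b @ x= [[-0.0, 0.01, 0.0, -0.0], [-0.0, 0.02, 0.0, -0.01], [-0.00, 0.01, 0.00, -0.00], [-0.04, 0.25, 0.03, -0.08]]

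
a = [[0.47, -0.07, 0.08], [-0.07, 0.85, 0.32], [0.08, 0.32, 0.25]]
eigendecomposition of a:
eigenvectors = [[-0.25, -0.96, -0.06], [-0.39, 0.04, 0.92], [0.88, -0.26, 0.39]]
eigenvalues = [0.08, 0.49, 0.99]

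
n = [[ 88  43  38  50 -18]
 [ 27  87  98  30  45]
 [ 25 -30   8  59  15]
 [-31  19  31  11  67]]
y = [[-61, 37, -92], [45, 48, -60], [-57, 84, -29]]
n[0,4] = -18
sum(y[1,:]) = 33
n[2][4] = 15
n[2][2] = 8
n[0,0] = 88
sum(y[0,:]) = -116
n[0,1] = 43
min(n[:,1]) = -30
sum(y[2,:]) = -2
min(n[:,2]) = 8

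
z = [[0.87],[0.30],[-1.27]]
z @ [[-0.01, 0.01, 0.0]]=[[-0.01, 0.01, 0.0], [-0.00, 0.00, 0.0], [0.01, -0.01, 0.0]]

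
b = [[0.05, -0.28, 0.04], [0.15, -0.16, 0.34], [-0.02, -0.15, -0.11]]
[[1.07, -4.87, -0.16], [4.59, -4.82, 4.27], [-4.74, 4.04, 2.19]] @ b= [[-0.67,0.5,-1.60], [-0.58,-1.15,-1.92], [0.33,0.35,0.94]]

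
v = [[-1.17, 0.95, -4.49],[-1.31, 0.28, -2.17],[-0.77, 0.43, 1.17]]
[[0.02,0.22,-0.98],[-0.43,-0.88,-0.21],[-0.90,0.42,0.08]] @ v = [[0.44, -0.34, -1.71],[1.82, -0.75, 3.59],[0.44, -0.70, 3.22]]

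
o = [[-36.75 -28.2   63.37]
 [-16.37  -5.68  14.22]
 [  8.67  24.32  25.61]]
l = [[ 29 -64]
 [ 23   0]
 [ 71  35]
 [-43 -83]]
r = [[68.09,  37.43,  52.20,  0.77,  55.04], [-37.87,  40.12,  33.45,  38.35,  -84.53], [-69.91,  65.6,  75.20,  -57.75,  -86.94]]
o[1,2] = 14.22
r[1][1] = 40.12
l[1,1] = 0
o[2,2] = 25.61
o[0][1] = -28.2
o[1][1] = -5.68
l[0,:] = [29, -64]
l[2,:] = [71, 35]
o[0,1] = -28.2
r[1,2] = 33.45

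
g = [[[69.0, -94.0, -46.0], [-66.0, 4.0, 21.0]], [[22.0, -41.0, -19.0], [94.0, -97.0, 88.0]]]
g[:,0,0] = [69.0, 22.0]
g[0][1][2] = 21.0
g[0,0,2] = -46.0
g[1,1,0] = 94.0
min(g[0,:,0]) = -66.0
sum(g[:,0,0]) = 91.0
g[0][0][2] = -46.0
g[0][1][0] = -66.0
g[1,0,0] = 22.0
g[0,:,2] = [-46.0, 21.0]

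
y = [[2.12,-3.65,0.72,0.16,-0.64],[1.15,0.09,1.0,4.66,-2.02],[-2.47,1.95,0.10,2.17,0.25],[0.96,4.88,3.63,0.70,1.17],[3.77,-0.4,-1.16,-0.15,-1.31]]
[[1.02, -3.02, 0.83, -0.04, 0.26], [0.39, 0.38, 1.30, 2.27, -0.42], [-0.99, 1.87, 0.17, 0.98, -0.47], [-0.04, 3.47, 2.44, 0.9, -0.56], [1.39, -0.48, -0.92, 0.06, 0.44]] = y @ [[0.38,-0.08,-0.04,0.04,0.09], [-0.08,0.78,-0.07,0.08,-0.05], [-0.04,-0.07,0.80,0.07,-0.11], [0.04,0.08,0.07,0.43,-0.07], [0.09,-0.05,-0.11,-0.07,0.04]]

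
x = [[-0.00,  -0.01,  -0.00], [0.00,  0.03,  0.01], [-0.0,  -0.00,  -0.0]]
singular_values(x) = [0.03, 0.0, -0.0]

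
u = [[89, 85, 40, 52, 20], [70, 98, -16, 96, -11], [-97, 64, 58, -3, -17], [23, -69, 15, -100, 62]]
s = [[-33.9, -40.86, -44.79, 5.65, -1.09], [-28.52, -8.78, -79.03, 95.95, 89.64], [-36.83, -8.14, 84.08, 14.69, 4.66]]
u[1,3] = 96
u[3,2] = 15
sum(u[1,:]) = 237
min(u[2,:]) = -97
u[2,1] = 64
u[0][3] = 52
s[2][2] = 84.08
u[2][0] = -97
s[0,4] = -1.09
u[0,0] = 89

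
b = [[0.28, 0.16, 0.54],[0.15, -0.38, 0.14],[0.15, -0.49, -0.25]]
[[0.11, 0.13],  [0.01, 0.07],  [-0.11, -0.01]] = b@[[-0.21,0.09], [-0.0,-0.07], [0.31,0.22]]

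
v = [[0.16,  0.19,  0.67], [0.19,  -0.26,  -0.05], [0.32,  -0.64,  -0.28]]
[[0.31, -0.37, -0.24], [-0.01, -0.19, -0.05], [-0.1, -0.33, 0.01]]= v @[[-0.06, -0.34, -0.96], [-0.1, 0.62, -0.50], [0.50, -0.64, 0.02]]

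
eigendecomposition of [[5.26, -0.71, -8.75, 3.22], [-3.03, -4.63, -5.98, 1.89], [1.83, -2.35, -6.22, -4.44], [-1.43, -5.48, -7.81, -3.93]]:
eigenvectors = [[(-0.16+0j), (-0.39-0.51j), (-0.39+0.51j), (0.6+0j)], [-0.32+0.00j, 0.64+0.00j, (0.64-0j), (-0.71+0j)], [-0.58+0.00j, -0.39-0.04j, (-0.39+0.04j), (0.37+0j)], [(-0.74+0j), (0.1+0.15j), 0.10-0.15j, 0.03+0.00j]]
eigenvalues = [(-12.68+0j), (1.1+3.25j), (1.1-3.25j), (0.97+0j)]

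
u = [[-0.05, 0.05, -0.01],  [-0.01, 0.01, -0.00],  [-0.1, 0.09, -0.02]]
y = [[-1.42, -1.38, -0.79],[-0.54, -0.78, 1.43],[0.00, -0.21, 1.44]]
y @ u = [[0.16, -0.16, 0.03], [-0.11, 0.09, -0.02], [-0.14, 0.13, -0.03]]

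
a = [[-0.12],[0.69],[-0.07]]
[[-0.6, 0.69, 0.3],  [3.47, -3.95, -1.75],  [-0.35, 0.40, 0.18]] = a @ [[5.03, -5.72, -2.54]]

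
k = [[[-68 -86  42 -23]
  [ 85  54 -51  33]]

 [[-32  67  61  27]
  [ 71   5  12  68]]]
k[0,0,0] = -68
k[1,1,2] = 12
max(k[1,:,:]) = 71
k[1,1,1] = 5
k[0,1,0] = 85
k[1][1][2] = 12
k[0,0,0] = -68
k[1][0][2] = 61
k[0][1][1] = 54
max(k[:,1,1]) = 54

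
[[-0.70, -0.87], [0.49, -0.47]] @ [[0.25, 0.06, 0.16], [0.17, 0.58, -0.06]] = [[-0.32, -0.55, -0.06], [0.04, -0.24, 0.11]]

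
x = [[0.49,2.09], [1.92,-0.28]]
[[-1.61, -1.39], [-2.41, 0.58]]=x @ [[-1.32, 0.20], [-0.46, -0.71]]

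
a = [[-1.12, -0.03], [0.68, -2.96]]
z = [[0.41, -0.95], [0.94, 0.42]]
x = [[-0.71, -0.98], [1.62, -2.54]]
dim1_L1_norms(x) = [1.69, 4.16]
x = z + a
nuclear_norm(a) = 4.14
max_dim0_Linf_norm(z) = 0.95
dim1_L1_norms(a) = [1.15, 3.64]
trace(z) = 0.83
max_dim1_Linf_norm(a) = 2.96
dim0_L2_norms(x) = [1.77, 2.72]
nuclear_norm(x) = 4.16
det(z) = 1.07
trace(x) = -3.25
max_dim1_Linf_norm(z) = 0.95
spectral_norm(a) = 3.05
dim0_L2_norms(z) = [1.03, 1.04]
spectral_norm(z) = 1.04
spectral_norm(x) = 3.05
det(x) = 3.39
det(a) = 3.34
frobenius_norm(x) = 3.25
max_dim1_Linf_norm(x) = 2.54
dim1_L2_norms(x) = [1.21, 3.01]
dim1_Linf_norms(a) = [1.12, 2.96]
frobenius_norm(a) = 3.24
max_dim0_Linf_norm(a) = 2.96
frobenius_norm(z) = 1.46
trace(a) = -4.08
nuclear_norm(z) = 2.06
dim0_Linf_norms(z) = [0.94, 0.95]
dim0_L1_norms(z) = [1.35, 1.37]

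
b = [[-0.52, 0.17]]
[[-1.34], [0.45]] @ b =[[0.7, -0.23], [-0.23, 0.08]]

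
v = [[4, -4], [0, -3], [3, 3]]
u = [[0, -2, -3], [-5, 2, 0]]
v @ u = [[20, -16, -12], [15, -6, 0], [-15, 0, -9]]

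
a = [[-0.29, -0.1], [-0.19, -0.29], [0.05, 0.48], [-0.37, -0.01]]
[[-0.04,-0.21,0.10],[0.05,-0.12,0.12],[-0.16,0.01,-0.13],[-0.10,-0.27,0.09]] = a@ [[0.27,0.73,-0.25], [-0.36,-0.05,-0.24]]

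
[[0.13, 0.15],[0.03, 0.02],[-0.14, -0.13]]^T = [[0.13, 0.03, -0.14], [0.15, 0.02, -0.13]]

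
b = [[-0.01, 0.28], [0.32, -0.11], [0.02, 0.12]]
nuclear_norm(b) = 0.63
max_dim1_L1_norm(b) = 0.43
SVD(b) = [[-0.56, -0.72], [0.81, -0.58], [-0.19, -0.37]] @ diag([0.3735157857097888, 0.26131582008290116]) @ [[0.7, -0.72], [-0.72, -0.70]]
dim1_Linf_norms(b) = [0.28, 0.32, 0.12]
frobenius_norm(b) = 0.46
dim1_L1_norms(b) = [0.29, 0.43, 0.14]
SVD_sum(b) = [[-0.14, 0.15], [0.21, -0.22], [-0.05, 0.05]] + [[0.13, 0.13], [0.11, 0.11], [0.07, 0.07]]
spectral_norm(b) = 0.37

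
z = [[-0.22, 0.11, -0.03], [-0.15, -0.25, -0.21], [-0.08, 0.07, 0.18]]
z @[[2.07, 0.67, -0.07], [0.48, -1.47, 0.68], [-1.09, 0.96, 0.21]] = [[-0.37, -0.34, 0.08], [-0.2, 0.07, -0.20], [-0.33, 0.02, 0.09]]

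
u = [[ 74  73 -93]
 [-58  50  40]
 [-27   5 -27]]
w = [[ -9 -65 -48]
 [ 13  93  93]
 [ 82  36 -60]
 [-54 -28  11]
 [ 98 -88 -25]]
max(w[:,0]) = 98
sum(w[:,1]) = -52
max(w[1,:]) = 93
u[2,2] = -27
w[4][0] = 98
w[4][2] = -25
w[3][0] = -54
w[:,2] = [-48, 93, -60, 11, -25]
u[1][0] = -58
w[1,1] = 93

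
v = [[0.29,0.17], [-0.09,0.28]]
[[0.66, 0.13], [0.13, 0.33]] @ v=[[0.18, 0.15], [0.01, 0.11]]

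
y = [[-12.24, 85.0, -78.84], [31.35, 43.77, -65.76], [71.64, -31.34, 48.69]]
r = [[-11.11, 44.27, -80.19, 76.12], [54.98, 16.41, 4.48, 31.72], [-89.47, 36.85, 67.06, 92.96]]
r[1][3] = 31.72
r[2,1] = 36.85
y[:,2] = [-78.84, -65.76, 48.69]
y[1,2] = -65.76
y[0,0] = -12.24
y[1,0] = 31.35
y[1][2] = -65.76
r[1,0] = 54.98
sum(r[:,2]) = -8.649999999999991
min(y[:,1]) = -31.34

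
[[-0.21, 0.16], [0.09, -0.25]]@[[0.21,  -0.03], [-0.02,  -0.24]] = [[-0.05, -0.03], [0.02, 0.06]]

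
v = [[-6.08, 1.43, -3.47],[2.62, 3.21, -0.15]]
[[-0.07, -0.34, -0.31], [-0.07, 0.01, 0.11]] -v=[[6.01, -1.77, 3.16], [-2.69, -3.2, 0.26]]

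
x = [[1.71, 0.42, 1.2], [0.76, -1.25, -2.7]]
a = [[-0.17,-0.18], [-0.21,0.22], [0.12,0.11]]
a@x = [[-0.43, 0.15, 0.28], [-0.19, -0.36, -0.85], [0.29, -0.09, -0.15]]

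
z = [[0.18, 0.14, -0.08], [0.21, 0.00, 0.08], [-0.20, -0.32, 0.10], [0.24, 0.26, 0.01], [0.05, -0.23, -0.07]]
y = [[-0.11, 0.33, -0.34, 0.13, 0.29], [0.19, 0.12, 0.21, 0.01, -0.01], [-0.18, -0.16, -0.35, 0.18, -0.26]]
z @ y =[[0.02, 0.09, -0.00, 0.01, 0.07], [-0.04, 0.06, -0.1, 0.04, 0.04], [-0.06, -0.12, -0.03, -0.01, -0.08], [0.02, 0.11, -0.03, 0.04, 0.06], [-0.04, 0.00, -0.04, -0.01, 0.04]]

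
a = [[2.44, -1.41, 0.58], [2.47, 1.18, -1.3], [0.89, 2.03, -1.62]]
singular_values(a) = [3.94, 3.08, 0.01]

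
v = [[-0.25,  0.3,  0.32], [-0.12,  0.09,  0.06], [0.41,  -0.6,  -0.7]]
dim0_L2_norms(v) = [0.49, 0.68, 0.77]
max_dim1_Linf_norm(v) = 0.7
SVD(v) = [[-0.44, -0.46, 0.77], [-0.13, -0.82, -0.56], [0.89, -0.35, 0.30]] @ diag([1.1366158860281044, 0.08486169208554961, 0.001679537116143004]) @ [[0.43, -0.60, -0.68], [0.83, -0.03, 0.56], [-0.35, -0.8, 0.48]]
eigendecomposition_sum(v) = [[-0.19, 0.29, 0.35], [-0.05, 0.08, 0.09], [0.38, -0.59, -0.71]] + [[-0.06, 0.01, -0.03], [-0.06, 0.01, -0.03], [0.02, -0.00, 0.01]] + [[-0.00, 0.00, -0.0], [-0.01, 0.01, -0.00], [0.00, -0.00, 0.0]]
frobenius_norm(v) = 1.14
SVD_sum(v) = [[-0.22,0.30,0.34], [-0.06,0.09,0.10], [0.43,-0.6,-0.68]] + [[-0.03, 0.00, -0.02], [-0.06, 0.0, -0.04], [-0.02, 0.0, -0.02]] + [[-0.00, -0.00, 0.00], [0.0, 0.0, -0.0], [-0.0, -0.0, 0.0]]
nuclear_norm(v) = 1.22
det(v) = 0.00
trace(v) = -0.86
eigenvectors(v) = [[-0.44, -0.66, 0.32], [-0.12, -0.71, 0.81], [0.89, 0.23, -0.50]]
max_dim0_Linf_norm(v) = 0.7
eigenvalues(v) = [-0.82, -0.04, 0.0]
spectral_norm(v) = 1.14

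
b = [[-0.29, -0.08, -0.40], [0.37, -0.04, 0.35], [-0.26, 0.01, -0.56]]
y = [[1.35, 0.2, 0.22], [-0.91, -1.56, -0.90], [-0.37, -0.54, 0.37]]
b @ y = [[-0.17,0.28,-0.14],[0.41,-0.05,0.25],[-0.15,0.23,-0.27]]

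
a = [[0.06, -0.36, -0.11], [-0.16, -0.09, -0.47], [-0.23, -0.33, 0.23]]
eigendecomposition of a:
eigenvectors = [[0.53, 0.78, 0.5], [0.71, -0.59, -0.67], [0.47, 0.23, 0.56]]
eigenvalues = [-0.52, 0.3, 0.42]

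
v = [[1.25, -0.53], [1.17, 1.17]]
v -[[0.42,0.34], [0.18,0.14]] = [[0.83, -0.87], [0.99, 1.03]]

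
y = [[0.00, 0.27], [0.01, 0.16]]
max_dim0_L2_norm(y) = 0.31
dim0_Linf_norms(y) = [0.01, 0.27]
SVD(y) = [[-0.86, -0.51], [-0.51, 0.86]] @ diag([0.3138885301907085, 0.008601779741233512]) @ [[-0.02, -1.00], [1.0, -0.02]]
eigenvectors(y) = [[-1.00, -0.84], [0.06, -0.54]]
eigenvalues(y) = [-0.02, 0.18]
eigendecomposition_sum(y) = [[-0.01, 0.02], [0.0, -0.00]] + [[0.01, 0.25], [0.01, 0.16]]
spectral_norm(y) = 0.31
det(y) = -0.00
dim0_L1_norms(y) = [0.01, 0.43]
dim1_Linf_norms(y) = [0.27, 0.16]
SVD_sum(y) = [[0.00, 0.27], [0.0, 0.16]] + [[-0.0, 0.00], [0.01, -0.0]]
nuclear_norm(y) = 0.32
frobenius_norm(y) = 0.31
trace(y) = 0.16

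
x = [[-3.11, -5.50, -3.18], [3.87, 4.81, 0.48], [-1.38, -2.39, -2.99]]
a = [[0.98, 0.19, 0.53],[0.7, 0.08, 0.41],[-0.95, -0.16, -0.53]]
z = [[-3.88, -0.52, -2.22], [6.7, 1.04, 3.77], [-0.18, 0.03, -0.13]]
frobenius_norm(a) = 1.78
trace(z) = -2.97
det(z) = 0.00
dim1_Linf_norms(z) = [3.88, 6.7, 0.18]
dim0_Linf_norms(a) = [0.98, 0.19, 0.53]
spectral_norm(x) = 9.88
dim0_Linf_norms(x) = [3.87, 5.5, 3.18]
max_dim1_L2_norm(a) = 1.13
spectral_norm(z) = 8.97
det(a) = 0.00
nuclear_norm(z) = 9.07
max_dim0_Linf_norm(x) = 5.5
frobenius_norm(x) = 10.24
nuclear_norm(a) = 1.83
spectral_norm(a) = 1.77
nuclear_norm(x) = 12.96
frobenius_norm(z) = 8.97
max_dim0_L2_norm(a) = 1.53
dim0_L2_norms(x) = [5.15, 7.69, 4.39]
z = x @ a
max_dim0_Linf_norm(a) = 0.98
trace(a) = 0.53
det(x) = -10.53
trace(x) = -1.29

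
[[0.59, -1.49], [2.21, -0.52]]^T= [[0.59, 2.21], [-1.49, -0.52]]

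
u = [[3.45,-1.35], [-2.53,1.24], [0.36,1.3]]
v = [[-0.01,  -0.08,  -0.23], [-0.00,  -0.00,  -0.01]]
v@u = [[0.09, -0.38], [-0.00, -0.01]]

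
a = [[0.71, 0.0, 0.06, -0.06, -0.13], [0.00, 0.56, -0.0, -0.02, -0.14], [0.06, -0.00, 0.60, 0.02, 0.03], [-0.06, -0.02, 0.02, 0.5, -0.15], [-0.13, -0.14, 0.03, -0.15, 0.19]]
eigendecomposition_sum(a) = [[0.0, 0.00, -0.00, 0.0, 0.01], [0.0, 0.0, -0.00, 0.00, 0.01], [-0.00, -0.00, 0.00, -0.0, -0.0], [0.00, 0.0, -0.0, 0.01, 0.02], [0.01, 0.01, -0.0, 0.02, 0.04]] + [[0.64, 0.11, 0.20, -0.06, -0.15], [0.11, 0.02, 0.03, -0.01, -0.02], [0.2, 0.03, 0.06, -0.02, -0.05], [-0.06, -0.01, -0.02, 0.00, 0.01], [-0.15, -0.02, -0.05, 0.01, 0.03]] + [[0.02,-0.06,-0.03,0.08,-0.02],[-0.06,0.15,0.09,-0.21,0.06],[-0.03,0.09,0.05,-0.12,0.03],[0.08,-0.21,-0.12,0.29,-0.08],[-0.02,0.06,0.03,-0.08,0.02]] + [[0.04, -0.03, -0.12, -0.08, 0.02], [-0.03, 0.02, 0.09, 0.06, -0.01], [-0.12, 0.09, 0.37, 0.23, -0.05], [-0.08, 0.06, 0.23, 0.15, -0.03], [0.02, -0.01, -0.05, -0.03, 0.01]] + [[0.0, -0.02, 0.01, -0.01, 0.01], [-0.02, 0.37, -0.21, 0.14, -0.17], [0.01, -0.21, 0.12, -0.08, 0.1], [-0.01, 0.14, -0.08, 0.05, -0.06], [0.01, -0.17, 0.1, -0.06, 0.08]]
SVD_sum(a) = [[0.64, 0.11, 0.2, -0.06, -0.15], [0.11, 0.02, 0.03, -0.01, -0.02], [0.2, 0.03, 0.06, -0.02, -0.05], [-0.06, -0.01, -0.02, 0.0, 0.01], [-0.15, -0.02, -0.05, 0.01, 0.03]] + [[0.0,  -0.02,  0.01,  -0.01,  0.01], [-0.02,  0.37,  -0.21,  0.14,  -0.17], [0.01,  -0.21,  0.12,  -0.08,  0.10], [-0.01,  0.14,  -0.08,  0.05,  -0.06], [0.01,  -0.17,  0.1,  -0.06,  0.08]] + [[0.04, -0.03, -0.12, -0.08, 0.02], [-0.03, 0.02, 0.09, 0.06, -0.01], [-0.12, 0.09, 0.37, 0.23, -0.05], [-0.08, 0.06, 0.23, 0.15, -0.03], [0.02, -0.01, -0.05, -0.03, 0.01]] + [[0.02,-0.06,-0.03,0.08,-0.02],[-0.06,0.15,0.09,-0.21,0.06],[-0.03,0.09,0.05,-0.12,0.03],[0.08,-0.21,-0.12,0.29,-0.08],[-0.02,0.06,0.03,-0.08,0.02]] + [[0.00, 0.00, -0.0, 0.00, 0.01], [0.0, 0.00, -0.0, 0.0, 0.01], [-0.00, -0.0, 0.0, -0.0, -0.0], [0.0, 0.0, -0.00, 0.01, 0.02], [0.01, 0.01, -0.00, 0.02, 0.04]]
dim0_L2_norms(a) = [0.73, 0.58, 0.6, 0.53, 0.31]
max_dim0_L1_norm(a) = 0.96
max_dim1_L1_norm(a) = 0.96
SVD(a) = [[-0.92,0.05,-0.26,0.20,0.21], [-0.15,-0.77,0.19,-0.53,0.26], [-0.29,0.43,0.79,-0.30,-0.08], [0.08,-0.28,0.5,0.74,0.34], [0.21,0.37,-0.11,-0.21,0.88]] @ diag([0.7636694461206643, 0.6190986539977179, 0.5885694817136123, 0.5325013978079903, 0.05616102036001514]) @ [[-0.92, -0.15, -0.29, 0.08, 0.21],[0.05, -0.77, 0.43, -0.28, 0.37],[-0.26, 0.19, 0.79, 0.5, -0.11],[0.20, -0.53, -0.3, 0.74, -0.21],[0.21, 0.26, -0.08, 0.34, 0.88]]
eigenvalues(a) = [0.06, 0.76, 0.53, 0.59, 0.62]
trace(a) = 2.56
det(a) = 0.01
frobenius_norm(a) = 1.26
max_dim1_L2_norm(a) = 0.73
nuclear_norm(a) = 2.56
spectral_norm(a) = 0.76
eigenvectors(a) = [[0.21, -0.92, 0.20, 0.26, -0.05],[0.26, -0.15, -0.53, -0.19, 0.77],[-0.08, -0.29, -0.30, -0.79, -0.43],[0.34, 0.08, 0.74, -0.5, 0.28],[0.88, 0.21, -0.21, 0.11, -0.37]]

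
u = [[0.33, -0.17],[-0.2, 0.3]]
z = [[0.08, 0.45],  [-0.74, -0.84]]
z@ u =[[-0.06,0.12], [-0.08,-0.13]]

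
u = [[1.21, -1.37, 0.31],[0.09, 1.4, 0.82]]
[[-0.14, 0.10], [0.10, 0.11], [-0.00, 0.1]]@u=[[-0.16,  0.33,  0.04],[0.13,  0.02,  0.12],[0.01,  0.14,  0.08]]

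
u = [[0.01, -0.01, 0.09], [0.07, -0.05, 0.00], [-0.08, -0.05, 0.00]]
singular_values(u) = [0.11, 0.09, 0.07]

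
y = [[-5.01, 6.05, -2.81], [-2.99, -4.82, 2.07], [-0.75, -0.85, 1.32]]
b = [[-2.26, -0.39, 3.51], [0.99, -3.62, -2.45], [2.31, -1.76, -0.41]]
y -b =[[-2.75, 6.44, -6.32], [-3.98, -1.20, 4.52], [-3.06, 0.91, 1.73]]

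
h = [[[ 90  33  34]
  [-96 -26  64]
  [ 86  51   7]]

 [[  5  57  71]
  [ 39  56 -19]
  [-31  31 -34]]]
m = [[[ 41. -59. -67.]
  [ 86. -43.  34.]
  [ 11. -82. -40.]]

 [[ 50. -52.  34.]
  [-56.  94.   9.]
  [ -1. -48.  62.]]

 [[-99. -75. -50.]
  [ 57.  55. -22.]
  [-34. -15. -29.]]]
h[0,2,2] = 7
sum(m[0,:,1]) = -184.0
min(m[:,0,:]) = -99.0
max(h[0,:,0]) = 90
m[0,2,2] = -40.0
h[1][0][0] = 5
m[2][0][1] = -75.0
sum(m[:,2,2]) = -7.0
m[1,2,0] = -1.0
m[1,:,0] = [50.0, -56.0, -1.0]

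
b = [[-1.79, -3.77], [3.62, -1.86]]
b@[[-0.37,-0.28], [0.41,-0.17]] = [[-0.88, 1.14], [-2.10, -0.7]]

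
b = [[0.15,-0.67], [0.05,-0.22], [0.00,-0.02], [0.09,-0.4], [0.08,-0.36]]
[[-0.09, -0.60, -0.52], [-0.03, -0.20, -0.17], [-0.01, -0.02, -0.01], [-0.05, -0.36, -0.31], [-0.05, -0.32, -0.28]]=b@ [[0.59, 0.14, -0.15], [0.27, 0.92, 0.74]]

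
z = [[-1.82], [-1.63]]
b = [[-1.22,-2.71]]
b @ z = [[6.64]]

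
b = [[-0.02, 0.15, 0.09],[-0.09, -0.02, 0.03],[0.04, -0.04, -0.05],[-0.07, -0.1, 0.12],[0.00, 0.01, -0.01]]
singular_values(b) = [0.19, 0.19, 0.06]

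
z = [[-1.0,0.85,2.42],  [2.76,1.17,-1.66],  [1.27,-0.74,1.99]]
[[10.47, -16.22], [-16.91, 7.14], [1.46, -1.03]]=z @ [[-3.99,2.38], [-0.83,-5.09], [2.97,-3.93]]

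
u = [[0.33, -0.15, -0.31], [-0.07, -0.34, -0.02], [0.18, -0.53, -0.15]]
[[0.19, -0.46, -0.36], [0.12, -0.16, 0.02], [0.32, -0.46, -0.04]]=u @ [[0.48, -0.37, 0.58], [-0.47, 0.50, -0.28], [0.13, 0.84, 1.93]]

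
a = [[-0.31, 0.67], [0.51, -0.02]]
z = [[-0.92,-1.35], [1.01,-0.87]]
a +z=[[-1.23,-0.68], [1.52,-0.89]]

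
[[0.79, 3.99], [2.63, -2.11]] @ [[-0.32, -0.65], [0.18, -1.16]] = [[0.47, -5.14], [-1.22, 0.74]]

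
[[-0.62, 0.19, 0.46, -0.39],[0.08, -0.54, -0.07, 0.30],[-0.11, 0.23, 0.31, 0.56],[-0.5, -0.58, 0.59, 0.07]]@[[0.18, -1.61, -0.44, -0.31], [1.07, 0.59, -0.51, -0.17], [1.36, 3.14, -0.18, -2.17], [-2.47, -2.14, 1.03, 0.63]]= [[1.68, 3.39, -0.31, -1.08], [-1.4, -1.31, 0.56, 0.41], [-0.74, 0.09, 0.45, -0.32], [-0.08, 2.17, 0.48, -0.98]]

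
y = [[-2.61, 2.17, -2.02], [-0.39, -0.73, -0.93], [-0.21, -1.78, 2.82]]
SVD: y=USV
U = [[-0.78, -0.62, 0.03], [-0.08, 0.06, -0.99], [0.62, -0.78, -0.1]]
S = [4.78, 2.03, 1.18]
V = [[0.41, -0.57, 0.71], [0.87, 0.00, -0.50], [0.28, 0.82, 0.5]]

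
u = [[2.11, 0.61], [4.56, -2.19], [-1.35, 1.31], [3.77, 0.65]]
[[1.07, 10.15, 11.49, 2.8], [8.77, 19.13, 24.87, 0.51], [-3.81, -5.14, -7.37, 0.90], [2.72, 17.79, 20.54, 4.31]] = u@[[1.04,4.58,5.45,0.87],[-1.84,0.8,-0.01,1.58]]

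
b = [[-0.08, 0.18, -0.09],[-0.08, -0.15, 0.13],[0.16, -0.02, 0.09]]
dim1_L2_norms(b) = [0.22, 0.21, 0.18]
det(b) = 0.00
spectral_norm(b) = 0.29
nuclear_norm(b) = 0.55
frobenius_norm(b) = 0.36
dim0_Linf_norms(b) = [0.16, 0.18, 0.13]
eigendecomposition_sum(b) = [[0.00+0.00j, 0.00+0.00j, -0j], [0.03+0.00j, 0.02+0.00j, (0.04-0j)], [0.05+0.00j, (0.03+0j), (0.07-0j)]] + [[-0.04+0.09j, (0.09+0.06j), (-0.05-0.03j)], [(-0.05-0.07j), -0.08+0.04j, (0.05-0.02j)], [0.06-0.03j, (-0.03-0.06j), 0.01+0.04j]] + [[-0.04-0.09j, 0.09-0.06j, -0.05+0.03j], [(-0.05+0.07j), -0.08-0.04j, (0.05+0.02j)], [0.06+0.03j, -0.03+0.06j, (0.01-0.04j)]]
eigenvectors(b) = [[0.04+0.00j, (0.67+0j), (0.67-0j)], [(0.47+0j), (-0.3+0.52j), -0.30-0.52j], [(0.88+0j), -0.35-0.25j, (-0.35+0.25j)]]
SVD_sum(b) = [[-0.05,0.16,-0.13], [0.04,-0.13,0.10], [0.02,-0.08,0.06]] + [[-0.02,-0.01,0.0],[-0.11,-0.03,0.0],[0.14,0.04,-0.0]] + [[-0.01, 0.03, 0.04],  [-0.01, 0.02, 0.03],  [-0.01, 0.02, 0.03]]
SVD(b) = [[-0.72,-0.13,0.68], [0.59,-0.62,0.51], [0.36,0.77,0.53]] @ diag([0.29319317873343803, 0.19160617798708524, 0.06422485890497315]) @ [[0.23,-0.77,0.6], [0.96,0.29,-0.0], [-0.17,0.57,0.80]]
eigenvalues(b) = [(0.09+0j), (-0.11+0.17j), (-0.11-0.17j)]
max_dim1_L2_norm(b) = 0.22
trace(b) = -0.14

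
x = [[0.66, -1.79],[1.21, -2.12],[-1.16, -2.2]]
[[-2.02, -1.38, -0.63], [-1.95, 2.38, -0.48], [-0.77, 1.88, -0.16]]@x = [[-2.27,7.93], [2.15,-0.5], [1.95,-2.26]]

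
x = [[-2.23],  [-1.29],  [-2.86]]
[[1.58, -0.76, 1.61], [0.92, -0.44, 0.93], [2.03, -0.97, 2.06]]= x@[[-0.71, 0.34, -0.72]]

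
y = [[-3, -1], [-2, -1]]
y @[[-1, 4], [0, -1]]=[[3, -11], [2, -7]]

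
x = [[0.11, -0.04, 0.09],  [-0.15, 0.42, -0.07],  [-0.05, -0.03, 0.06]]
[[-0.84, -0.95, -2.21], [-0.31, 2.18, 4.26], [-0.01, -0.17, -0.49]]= x @ [[-4.42, -3.84, -8.16],  [-3.21, 3.08, 5.18],  [-5.39, -4.49, -12.31]]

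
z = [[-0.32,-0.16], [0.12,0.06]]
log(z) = [[(8.97+3.87j), (27.51+1.93j)], [(-20.63-1.45j), (-56.37-0.72j)]]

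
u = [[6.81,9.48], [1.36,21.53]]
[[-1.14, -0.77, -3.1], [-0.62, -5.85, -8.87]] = u@[[-0.14, 0.29, 0.13], [-0.02, -0.29, -0.42]]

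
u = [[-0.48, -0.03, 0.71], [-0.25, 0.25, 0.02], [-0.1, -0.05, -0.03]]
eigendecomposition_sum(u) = [[-0.24-0.09j, 0.04j, 0.35+0.51j], [-0.09-0.07j, -0.00+0.02j, (0.08+0.26j)], [(-0.05-0.09j), (-0.01+0.01j), (-0.02+0.25j)]] + [[(-0.24+0.09j),-0.04j,(0.35-0.51j)], [-0.09+0.07j,(-0-0.02j),0.08-0.26j], [-0.05+0.09j,-0.01-0.01j,-0.02-0.25j]] + [[0.01+0.00j, (-0.04-0j), 0.02-0.00j], [(-0.07-0j), 0.26+0.00j, (-0.14+0j)], [0.01+0.00j, -0.03-0.00j, 0.02-0.00j]]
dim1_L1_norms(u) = [1.22, 0.52, 0.18]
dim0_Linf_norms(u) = [0.48, 0.25, 0.71]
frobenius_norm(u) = 0.93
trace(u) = -0.26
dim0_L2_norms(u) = [0.55, 0.26, 0.71]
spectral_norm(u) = 0.87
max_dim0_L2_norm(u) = 0.71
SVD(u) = [[-0.98, 0.2, -0.03], [-0.2, -0.98, -0.08], [-0.04, -0.07, 1.0]] @ diag([0.8728519868704671, 0.3171095702965891, 0.10849391431131317]) @ [[0.60, -0.02, -0.8], [0.49, -0.78, 0.39], [-0.63, -0.63, -0.46]]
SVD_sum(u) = [[-0.51, 0.02, 0.68],[-0.10, 0.0, 0.14],[-0.02, 0.00, 0.03]] + [[0.03,  -0.05,  0.02],[-0.15,  0.24,  -0.12],[-0.01,  0.02,  -0.01]] + [[0.0, 0.0, 0.0], [0.01, 0.01, 0.0], [-0.07, -0.07, -0.05]]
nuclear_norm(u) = 1.30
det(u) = 0.03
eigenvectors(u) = [[-0.86+0.00j, -0.86-0.00j, (0.14+0j)], [-0.36-0.12j, (-0.36+0.12j), -0.98+0.00j], [(-0.27-0.22j), (-0.27+0.22j), 0.11+0.00j]]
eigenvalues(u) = [(-0.27+0.18j), (-0.27-0.18j), (0.28+0j)]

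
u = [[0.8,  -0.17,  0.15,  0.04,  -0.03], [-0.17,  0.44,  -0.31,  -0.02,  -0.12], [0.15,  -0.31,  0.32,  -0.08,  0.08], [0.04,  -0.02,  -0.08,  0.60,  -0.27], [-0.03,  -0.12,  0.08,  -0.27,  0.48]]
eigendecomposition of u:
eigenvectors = [[-0.71, 0.40, 0.57, -0.12, -0.01], [0.5, 0.05, 0.59, -0.05, 0.63], [-0.43, -0.1, -0.38, 0.37, 0.73], [0.14, 0.70, -0.44, -0.50, 0.21], [-0.21, -0.58, -0.02, -0.77, 0.17]]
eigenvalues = [0.99, 0.85, 0.49, 0.25, 0.05]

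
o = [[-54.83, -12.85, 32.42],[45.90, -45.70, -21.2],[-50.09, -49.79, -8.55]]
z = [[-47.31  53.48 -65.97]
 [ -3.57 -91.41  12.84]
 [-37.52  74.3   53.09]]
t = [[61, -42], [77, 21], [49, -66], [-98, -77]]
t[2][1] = -66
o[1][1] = -45.7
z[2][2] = 53.09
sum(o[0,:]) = -35.25999999999999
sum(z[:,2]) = -0.03999999999999204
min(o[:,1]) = -49.79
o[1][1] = -45.7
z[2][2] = 53.09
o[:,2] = [32.42, -21.2, -8.55]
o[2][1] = -49.79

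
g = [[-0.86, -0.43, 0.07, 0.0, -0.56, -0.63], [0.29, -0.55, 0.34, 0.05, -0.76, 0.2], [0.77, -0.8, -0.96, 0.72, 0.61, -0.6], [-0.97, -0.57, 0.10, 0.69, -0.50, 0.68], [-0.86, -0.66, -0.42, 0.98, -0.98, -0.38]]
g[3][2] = 0.098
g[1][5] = 0.196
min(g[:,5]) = -0.631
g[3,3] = 0.69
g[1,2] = 0.338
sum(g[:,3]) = 2.4459999999999997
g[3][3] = 0.69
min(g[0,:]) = -0.864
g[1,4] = -0.757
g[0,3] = 0.003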